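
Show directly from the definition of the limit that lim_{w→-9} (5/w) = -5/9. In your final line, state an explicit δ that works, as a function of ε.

δ = min(9/2, (81/10)ε)

Let ε > 0. We seek δ > 0 such that 0 < |w + 9| < δ implies |5/w + 5/9| < ε.
|5/w + 5/9| = 5·|-9 − w|/(9·|w|) = 5|w + 9|/(9|w|).
Restrict δ ≤ 9/2. Then |w + 9| < 9/2 gives |w| > 9/2, so 9|w| > 81/2.
Then |5/w + 5/9| < 5|w + 9|/(81/2), which is < ε when |w + 9| < (81/10)ε.
Take δ = min(9/2, (81/10)ε). Then 0 < |w + 9| < δ gives both |w + 9| < 9/2 and |w + 9| < (81/10)ε, so |5/w + 5/9| < ε.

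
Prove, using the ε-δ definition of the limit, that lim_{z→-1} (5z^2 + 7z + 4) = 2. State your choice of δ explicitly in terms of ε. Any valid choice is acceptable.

δ = min(1, ε/12)

Fix ε > 0. We want δ > 0 such that 0 < |z + 1| < δ implies |(5z^2 + 7z + 4) − 2| < ε.
(5z^2 + 7z + 4) − 2 = 5z^2 + 7z + 2 = (z + 1)(5z + 2).
So |(5z^2 + 7z + 4) − 2| = |z + 1|·|5z + 2|.
Assume first that |z + 1| < 1, so |z| < 2. Then |5z + 2| ≤ 5·2 + 2 = 12.
Hence |(5z^2 + 7z + 4) − 2| ≤ 12|z + 1| < ε provided |z + 1| < ε/12.
Choosing δ = min(1, ε/12) ensures both conditions, hence |(5z^2 + 7z + 4) − 2| < ε.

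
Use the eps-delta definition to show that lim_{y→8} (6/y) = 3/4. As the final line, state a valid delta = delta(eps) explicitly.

delta = min(4, (16/3)eps)

Fix eps > 0. We seek delta > 0 such that 0 < |y − 8| < delta implies |6/y − (3/4)| < eps.
|6/y − (3/4)| = 6·|8 − y|/(8·|y|) = 6|y − 8|/(8|y|).
Require delta ≤ 4 so that |y| > 8 − 4 = 4, hence 8|y| > 32.
Then |6/y − (3/4)| < 6|y − 8|/32, which is < eps when |y − 8| < (16/3)eps.
Take delta = min(4, (16/3)eps). Then 0 < |y − 8| < delta gives both |y − 8| < 4 and |y − 8| < (16/3)eps, so |6/y − (3/4)| < eps.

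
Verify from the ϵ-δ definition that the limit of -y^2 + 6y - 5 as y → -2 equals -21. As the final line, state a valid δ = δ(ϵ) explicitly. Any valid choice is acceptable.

Fix ϵ > 0. We want δ > 0 such that 0 < |y + 2| < δ implies |(-y^2 + 6y - 5) + 21| < ϵ.
(-y^2 + 6y - 5) + 21 = -y^2 + 6y + 16 = (y + 2)(-y + 8).
So |(-y^2 + 6y - 5) + 21| = |y + 2|·|-y + 8|.
Assume first that |y + 2| < 1, so |y| < 3. Then |-y + 8| ≤ 3 + 8 = 11.
Hence |(-y^2 + 6y - 5) + 21| ≤ 11|y + 2| < ϵ provided |y + 2| < ϵ/11.
Choosing δ = min(1, ϵ/11) ensures both conditions, hence |(-y^2 + 6y - 5) + 21| < ϵ.

δ = min(1, ϵ/11)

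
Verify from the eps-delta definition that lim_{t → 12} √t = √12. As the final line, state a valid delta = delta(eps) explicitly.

Suppose eps > 0. We want delta > 0 such that 0 < |t − 12| < delta implies |√t − √12| < eps.
Rationalise: √t − √12 = (t − 12)/(√t + √12), so |√t − √12| = |t − 12|/(√t + √12).
Restrict delta ≤ 12 so that |t − 12| < 12 forces t > 0, and then √t + √12 > √12.
Hence |√t − √12| < |t − 12|/√12, which is < eps once |t − 12| < √12·eps.
Take delta = min(12, √12·eps). If 0 < |t − 12| < delta then t > 0 and |√t − √12| < |t − 12|/√12 < eps.

delta = min(12, √12·eps)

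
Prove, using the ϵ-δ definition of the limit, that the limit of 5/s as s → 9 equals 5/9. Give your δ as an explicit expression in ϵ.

δ = min(9/2, (81/10)ϵ)

Fix ϵ > 0. We seek δ > 0 such that 0 < |s − 9| < δ implies |5/s − (5/9)| < ϵ.
|5/s − (5/9)| = 5·|9 − s|/(9·|s|) = 5|s − 9|/(9|s|).
Restrict δ ≤ 9/2. Then |s − 9| < 9/2 gives |s| > 9/2, so 9|s| > 81/2.
Then |5/s − (5/9)| < 5|s − 9|/(81/2), which is < ϵ when |s − 9| < (81/10)ϵ.
Take δ = min(9/2, (81/10)ϵ). Then 0 < |s − 9| < δ gives both |s − 9| < 9/2 and |s − 9| < (81/10)ϵ, so |5/s − (5/9)| < ϵ.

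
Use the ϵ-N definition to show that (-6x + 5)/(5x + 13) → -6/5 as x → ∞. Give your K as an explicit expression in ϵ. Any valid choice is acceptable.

Let ϵ > 0 be given. We seek K > 0 such that x > K implies |(-6x + 5)/(5x + 13) + 6/5| < ϵ.
(-6x + 5)/(5x + 13) + 6/5 = (5(-6x + 5) − (-6)(5x + 13)) / (5(5x + 13)) = 103/(5(5x + 13)).
For x > 0 we have 5x + 13 > 5x, so |(-6x + 5)/(5x + 13) + 6/5| = 103/(5(5x + 13)) < 103/(5·5x) = (103/25)/x.
Thus |(-6x + 5)/(5x + 13) + 6/5| < ϵ whenever x > (103/25)/ϵ.
Take K = (103/25)/ϵ. If x > K then |(-6x + 5)/(5x + 13) + 6/5| < (103/25)/x < ϵ.

K = (103/25)/ϵ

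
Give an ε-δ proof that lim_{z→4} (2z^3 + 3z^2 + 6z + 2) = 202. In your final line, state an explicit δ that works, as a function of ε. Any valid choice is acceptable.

Let ε > 0 be given. We want δ > 0 such that 0 < |z − 4| < δ implies |(2z^3 + 3z^2 + 6z + 2) − 202| < ε.
(2z^3 + 3z^2 + 6z + 2) − 202 = 2z^3 + 3z^2 + 6z - 200 = (z − 4)(2z^2 + 11z + 50).
So |(2z^3 + 3z^2 + 6z + 2) − 202| = |z − 4|·|2z^2 + 11z + 50|.
Assume first that |z − 4| < 1, so |z| < 5. Then |2z^2 + 11z + 50| ≤ 2·5^2 + 11·5 + 50 = 155.
Hence |(2z^3 + 3z^2 + 6z + 2) − 202| ≤ 155|z − 4| < ε provided |z − 4| < ε/155.
Choosing δ = min(1, ε/155) ensures both conditions, hence |(2z^3 + 3z^2 + 6z + 2) − 202| < ε.

δ = min(1, ε/155)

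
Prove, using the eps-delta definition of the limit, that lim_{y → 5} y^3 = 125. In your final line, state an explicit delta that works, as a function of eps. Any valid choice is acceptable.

Suppose eps > 0. We seek delta > 0 with 0 < |y − 5| < delta ⇒ |y^3 − 125| < eps.
Factor: y^3 − 125 = (y − 5)(y^2 + 5y + 25), so |y^3 − 125| = |y − 5|·|y^2 + 5y + 25|.
Restrict delta ≤ 1. Then |y − 5| < 1 gives |y| < 6, so by the triangle inequality |y^2 + 5y + 25| ≤ 6^2 + 5·6 + 25 = 91.
Hence |y^3 − 125| ≤ 91|y − 5|, which is < eps once |y − 5| < eps/91.
Take delta = min(1, eps/91). If 0 < |y − 5| < delta then both bounds hold and |y^3 − 125| ≤ 91|y − 5| < 91·(eps/91) = eps.

delta = min(1, eps/91)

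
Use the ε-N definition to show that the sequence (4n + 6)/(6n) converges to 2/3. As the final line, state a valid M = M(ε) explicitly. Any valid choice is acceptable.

Let ε > 0 be given. For n ≥ 1, |(4n + 6)/(6n) − (2/3)| = |36|/(6(6n)) = 36/(6(6n)).
Since 6n ≥ 6n for n ≥ 1, this is ≤ 36/(6·6n) = 1/n.
So |(4n + 6)/(6n) − (2/3)| < ε whenever n > 1/ε.
Take M = 1/ε. If n > M then |(4n + 6)/(6n) − (2/3)| ≤ 1/n < ε.

M = 1/ε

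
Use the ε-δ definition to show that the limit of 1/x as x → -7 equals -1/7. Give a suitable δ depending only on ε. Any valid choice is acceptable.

δ = min(7/2, (49/2)ε)

Let ε > 0 be given. We seek δ > 0 such that 0 < |x + 7| < δ implies |1/x + 1/7| < ε.
|1/x + 1/7| = |-7 − x|/(7·|x|) = |x + 7|/(7|x|).
Restrict δ ≤ 7/2. Then |x + 7| < 7/2 gives |x| > 7/2, so 7|x| > 49/2.
Then |1/x + 1/7| < |x + 7|/(49/2), which is < ε when |x + 7| < (49/2)ε.
Take δ = min(7/2, (49/2)ε). Then 0 < |x + 7| < δ gives both |x + 7| < 7/2 and |x + 7| < (49/2)ε, so |1/x + 1/7| < ε.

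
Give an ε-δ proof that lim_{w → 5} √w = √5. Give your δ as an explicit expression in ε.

Suppose ε > 0. We want δ > 0 such that 0 < |w − 5| < δ implies |√w − √5| < ε.
Multiplying by the conjugate, |√w − √5| = |w − 5|/(√w + √5).
Restrict δ ≤ 5 so that |w − 5| < 5 forces w > 0, and then √w + √5 > √5.
Hence |√w − √5| < |w − 5|/√5, which is < ε once |w − 5| < √5·ε.
Take δ = min(5, √5·ε). If 0 < |w − 5| < δ then w > 0 and |√w − √5| < |w − 5|/√5 < ε.

δ = min(5, √5·ε)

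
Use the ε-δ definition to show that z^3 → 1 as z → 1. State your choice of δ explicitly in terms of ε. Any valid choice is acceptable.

Fix ε > 0. We seek δ > 0 with 0 < |z − 1| < δ ⇒ |z^3 − 1| < ε.
Factor: z^3 − 1 = (z − 1)(z^2 + z + 1), so |z^3 − 1| = |z − 1|·|z^2 + z + 1|.
Restrict δ ≤ 1. Then |z − 1| < 1 gives |z| < 2, so by the triangle inequality |z^2 + z + 1| ≤ 2^2 + 2 + 1 = 7.
Hence |z^3 − 1| ≤ 7|z − 1|, which is < ε once |z − 1| < ε/7.
Take δ = min(1, ε/7). If 0 < |z − 1| < δ then both bounds hold and |z^3 − 1| ≤ 7|z − 1| < 7·(ε/7) = ε.

δ = min(1, ε/7)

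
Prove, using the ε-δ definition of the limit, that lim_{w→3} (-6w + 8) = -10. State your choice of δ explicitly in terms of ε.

δ = ε/6

Let ε > 0. We need δ > 0 so that 0 < |w − 3| < δ implies |(-6w + 8) + 10| < ε.
|(-6w + 8) + 10| = |-6w + 18| = 6|w − 3|.
So 6|w − 3| < ε exactly when |w − 3| < ε/6.
Choosing δ = ε/6 gives |(-6w + 8) + 10| = 6|w − 3| < ε whenever |w − 3| < δ.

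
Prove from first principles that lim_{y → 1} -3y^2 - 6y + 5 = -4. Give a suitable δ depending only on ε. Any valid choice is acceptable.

Let ε > 0 be given. We want δ > 0 such that 0 < |y − 1| < δ implies |(-3y^2 - 6y + 5) + 4| < ε.
(-3y^2 - 6y + 5) + 4 = -3y^2 - 6y + 9 = (y − 1)(-3y - 9).
So |(-3y^2 - 6y + 5) + 4| = |y − 1|·|-3y - 9|.
Require δ ≤ 2. Then |y − 1| < 2 gives |y| < 3, and by the triangle inequality |-3y - 9| ≤ 3·3 + 9 = 18.
Hence |(-3y^2 - 6y + 5) + 4| ≤ 18|y − 1| < ε provided |y − 1| < ε/18.
Take δ = min(2, ε/18). Then 0 < |y − 1| < δ gives both |y − 1| < 2 and |y − 1| < ε/18, so |(-3y^2 - 6y + 5) + 4| < ε.

δ = min(2, ε/18)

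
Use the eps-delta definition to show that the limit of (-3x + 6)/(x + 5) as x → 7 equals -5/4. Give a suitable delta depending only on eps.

Suppose eps > 0. We want delta > 0 with 0 < |x − 7| < delta ⇒ |(-3x + 6)/(x + 5) + 5/4| < eps.
Combining over a common denominator, (-3x + 6)/(x + 5) + 5/4 = [(-3x + 6)·12 − (-15)·(x + 5)] / [12·(x + 5)] = -21(x − 7) / (12(x + 5)).
So |(-3x + 6)/(x + 5) + 5/4| = 21|x − 7| / (12·|x + 5|).
Restrict delta ≤ 6. Then |x − 7| < 6 gives |x + 5| = |(x − 7) + 12| ≥ 12 − 6 = 6.
Hence |(-3x + 6)/(x + 5) + 5/4| < 21|x − 7|/(12·6) = (7/24)|x − 7|, which is < eps once |x − 7| < (24/7)eps.
Take delta = min(6, (24/7)eps). Then 0 < |x − 7| < delta forces both bounds, so |(-3x + 6)/(x + 5) + 5/4| < eps.

delta = min(6, (24/7)eps)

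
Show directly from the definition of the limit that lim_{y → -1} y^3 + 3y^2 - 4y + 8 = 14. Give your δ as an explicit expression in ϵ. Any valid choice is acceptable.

δ = min(2, ϵ/21)

Suppose ϵ > 0. We want δ > 0 such that 0 < |y + 1| < δ implies |(y^3 + 3y^2 - 4y + 8) − 14| < ϵ.
(y^3 + 3y^2 - 4y + 8) − 14 = y^3 + 3y^2 - 4y - 6 = (y + 1)(y^2 + 2y - 6).
So |(y^3 + 3y^2 - 4y + 8) − 14| = |y + 1|·|y^2 + 2y - 6|.
Require δ ≤ 2. Then |y + 1| < 2 gives |y| < 3, and by the triangle inequality |y^2 + 2y - 6| ≤ 3^2 + 2·3 + 6 = 21.
Hence |(y^3 + 3y^2 - 4y + 8) − 14| ≤ 21|y + 1| < ϵ provided |y + 1| < ϵ/21.
Take δ = min(2, ϵ/21). Then 0 < |y + 1| < δ gives both |y + 1| < 2 and |y + 1| < ϵ/21, so |(y^3 + 3y^2 - 4y + 8) − 14| < ϵ.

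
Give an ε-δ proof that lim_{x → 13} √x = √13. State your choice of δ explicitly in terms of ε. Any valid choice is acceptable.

δ = min(13, √13·ε)

Fix ε > 0. We want δ > 0 such that 0 < |x − 13| < δ implies |√x − √13| < ε.
Rationalise: √x − √13 = (x − 13)/(√x + √13), so |√x − √13| = |x − 13|/(√x + √13).
Restrict δ ≤ 13 so that |x − 13| < 13 forces x > 0, and then √x + √13 > √13.
Hence |√x − √13| < |x − 13|/√13, which is < ε once |x − 13| < √13·ε.
Take δ = min(13, √13·ε). If 0 < |x − 13| < δ then x > 0 and |√x − √13| < |x − 13|/√13 < ε.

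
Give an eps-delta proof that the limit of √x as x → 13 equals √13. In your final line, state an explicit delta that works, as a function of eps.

delta = min(13, √13·eps)

Let eps > 0. We want delta > 0 such that 0 < |x − 13| < delta implies |√x − √13| < eps.
Rationalise: √x − √13 = (x − 13)/(√x + √13), so |√x − √13| = |x − 13|/(√x + √13).
Restrict delta ≤ 13 so that |x − 13| < 13 forces x > 0, and then √x + √13 > √13.
Hence |√x − √13| < |x − 13|/√13, which is < eps once |x − 13| < √13·eps.
Take delta = min(13, √13·eps). If 0 < |x − 13| < delta then x > 0 and |√x − √13| < |x − 13|/√13 < eps.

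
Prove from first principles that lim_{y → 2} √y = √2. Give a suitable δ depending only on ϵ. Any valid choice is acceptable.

δ = min(2, √2·ϵ)

Fix ϵ > 0. We want δ > 0 such that 0 < |y − 2| < δ implies |√y − √2| < ϵ.
Multiplying by the conjugate, |√y − √2| = |y − 2|/(√y + √2).
Restrict δ ≤ 2 so that |y − 2| < 2 forces y > 0, and then √y + √2 > √2.
Hence |√y − √2| < |y − 2|/√2, which is < ϵ once |y − 2| < √2·ϵ.
Take δ = min(2, √2·ϵ). If 0 < |y − 2| < δ then y > 0 and |√y − √2| < |y − 2|/√2 < ϵ.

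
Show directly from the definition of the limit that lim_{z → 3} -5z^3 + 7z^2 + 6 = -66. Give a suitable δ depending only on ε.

δ = min(1, ε/136)

Fix ε > 0. We want δ > 0 such that 0 < |z − 3| < δ implies |(-5z^3 + 7z^2 + 6) + 66| < ε.
(-5z^3 + 7z^2 + 6) + 66 = -5z^3 + 7z^2 + 72 = (z − 3)(-5z^2 - 8z - 24).
So |(-5z^3 + 7z^2 + 6) + 66| = |z − 3|·|-5z^2 - 8z - 24|.
Require δ ≤ 1. Then |z − 3| < 1 gives |z| < 4, and by the triangle inequality |-5z^2 - 8z - 24| ≤ 5·4^2 + 8·4 + 24 = 136.
Hence |(-5z^3 + 7z^2 + 6) + 66| ≤ 136|z − 3| < ε provided |z − 3| < ε/136.
Choosing δ = min(1, ε/136) ensures both conditions, hence |(-5z^3 + 7z^2 + 6) + 66| < ε.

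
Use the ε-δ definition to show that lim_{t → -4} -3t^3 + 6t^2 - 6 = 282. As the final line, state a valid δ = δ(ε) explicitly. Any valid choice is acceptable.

Let ε > 0 be given. We want δ > 0 such that 0 < |t + 4| < δ implies |(-3t^3 + 6t^2 - 6) − 282| < ε.
(-3t^3 + 6t^2 - 6) − 282 = -3t^3 + 6t^2 - 288 = (t + 4)(-3t^2 + 18t - 72).
So |(-3t^3 + 6t^2 - 6) − 282| = |t + 4|·|-3t^2 + 18t - 72|.
Assume first that |t + 4| < 2, so |t| < 6. Then |-3t^2 + 18t - 72| ≤ 3·6^2 + 18·6 + 72 = 288.
Hence |(-3t^3 + 6t^2 - 6) − 282| ≤ 288|t + 4| < ε provided |t + 4| < ε/288.
Take δ = min(2, ε/288). Then 0 < |t + 4| < δ gives both |t + 4| < 2 and |t + 4| < ε/288, so |(-3t^3 + 6t^2 - 6) − 282| < ε.

δ = min(2, ε/288)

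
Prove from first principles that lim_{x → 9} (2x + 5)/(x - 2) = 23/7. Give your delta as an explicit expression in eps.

Let eps > 0. We want delta > 0 with 0 < |x − 9| < delta ⇒ |(2x + 5)/(x - 2) − (23/7)| < eps.
Combining over a common denominator, (2x + 5)/(x - 2) − (23/7) = [(2x + 5)·7 − 23·(x - 2)] / [7·(x - 2)] = -9(x − 9) / (7(x - 2)).
So |(2x + 5)/(x - 2) − (23/7)| = 9|x − 9| / (7·|x − 2|).
Require delta ≤ 7/2, so |x − 2| ≥ |7| − |x − 9| > 7 − 7/2 = 7/2.
Hence |(2x + 5)/(x - 2) − (23/7)| < 9|x − 9|/(7·(7/2)) = (18/49)|x − 9|, which is < eps once |x − 9| < (49/18)eps.
Take delta = min(7/2, (49/18)eps). Then 0 < |x − 9| < delta forces both bounds, so |(2x + 5)/(x - 2) − (23/7)| < eps.

delta = min(7/2, (49/18)eps)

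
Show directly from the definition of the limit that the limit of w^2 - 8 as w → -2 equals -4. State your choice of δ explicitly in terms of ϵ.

δ = min(1, ϵ/5)

Suppose ϵ > 0. We want δ > 0 such that 0 < |w + 2| < δ implies |(w^2 - 8) + 4| < ϵ.
(w^2 - 8) + 4 = w^2 - 4 = (w + 2)(w - 2).
So |(w^2 - 8) + 4| = |w + 2|·|w - 2|.
Assume first that |w + 2| < 1, so |w| < 3. Then |w - 2| ≤ 3 + 2 = 5.
Hence |(w^2 - 8) + 4| ≤ 5|w + 2| < ϵ provided |w + 2| < ϵ/5.
Take δ = min(1, ϵ/5). Then 0 < |w + 2| < δ gives both |w + 2| < 1 and |w + 2| < ϵ/5, so |(w^2 - 8) + 4| < ϵ.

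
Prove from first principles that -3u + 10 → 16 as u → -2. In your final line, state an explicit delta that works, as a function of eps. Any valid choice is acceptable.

delta = eps/3

Fix eps > 0. We need delta > 0 so that 0 < |u + 2| < delta implies |(-3u + 10) − 16| < eps.
|(-3u + 10) − 16| = |-3u - 6| = 3|u + 2|.
So 3|u + 2| < eps exactly when |u + 2| < eps/3.
Take delta = eps/3. If 0 < |u + 2| < delta then |(-3u + 10) − 16| = 3|u + 2| < 3·(eps/3) = eps.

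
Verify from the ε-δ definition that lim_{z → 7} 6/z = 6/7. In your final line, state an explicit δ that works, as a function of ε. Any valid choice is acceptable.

Let ε > 0 be given. We seek δ > 0 such that 0 < |z − 7| < δ implies |6/z − (6/7)| < ε.
|6/z − (6/7)| = 6·|7 − z|/(7·|z|) = 6|z − 7|/(7|z|).
Require δ ≤ 7/2 so that |z| > 7 − 7/2 = 7/2, hence 7|z| > 49/2.
Then |6/z − (6/7)| < 6|z − 7|/(49/2), which is < ε when |z − 7| < (49/12)ε.
Take δ = min(7/2, (49/12)ε). Then 0 < |z − 7| < δ gives both |z − 7| < 7/2 and |z − 7| < (49/12)ε, so |6/z − (6/7)| < ε.

δ = min(7/2, (49/12)ε)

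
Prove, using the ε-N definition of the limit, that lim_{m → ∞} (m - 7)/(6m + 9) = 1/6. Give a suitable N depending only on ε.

N = (17/12)/ε

Let ε > 0 be given. For m ≥ 1, |(m - 7)/(6m + 9) − (1/6)| = |-51|/(6(6m + 9)) = 51/(6(6m + 9)).
Since 6m + 9 ≥ 6m for m ≥ 1, this is ≤ 51/(6·6m) = (17/12)/m.
So |(m - 7)/(6m + 9) − (1/6)| < ε whenever m > (17/12)/ε.
Take N = (17/12)/ε. If m > N then |(m - 7)/(6m + 9) − (1/6)| ≤ (17/12)/m < ε.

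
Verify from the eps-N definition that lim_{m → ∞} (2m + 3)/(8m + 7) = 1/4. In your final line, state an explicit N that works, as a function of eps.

Fix eps > 0. For m ≥ 1, |(2m + 3)/(8m + 7) − (1/4)| = |10|/(8(8m + 7)) = 10/(8(8m + 7)).
Since 8m + 7 ≥ 8m for m ≥ 1, this is ≤ 10/(8·8m) = (5/32)/m.
So |(2m + 3)/(8m + 7) − (1/4)| < eps whenever m > (5/32)/eps.
Take N = (5/32)/eps. If m > N then |(2m + 3)/(8m + 7) − (1/4)| ≤ (5/32)/m < eps.

N = (5/32)/eps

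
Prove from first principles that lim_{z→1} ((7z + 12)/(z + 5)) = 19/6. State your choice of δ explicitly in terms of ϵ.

δ = min(3, (18/23)ϵ)

Suppose ϵ > 0. We want δ > 0 with 0 < |z − 1| < δ ⇒ |(7z + 12)/(z + 5) − (19/6)| < ϵ.
Combining over a common denominator, (7z + 12)/(z + 5) − (19/6) = [(7z + 12)·6 − 19·(z + 5)] / [6·(z + 5)] = 23(z − 1) / (6(z + 5)).
So |(7z + 12)/(z + 5) − (19/6)| = 23|z − 1| / (6·|z + 5|).
Restrict δ ≤ 3. Then |z − 1| < 3 gives |z + 5| = |(z − 1) + 6| ≥ 6 − 3 = 3.
Hence |(7z + 12)/(z + 5) − (19/6)| < 23|z − 1|/(6·3) = (23/18)|z − 1|, which is < ϵ once |z − 1| < (18/23)ϵ.
Take δ = min(3, (18/23)ϵ). Then 0 < |z − 1| < δ forces both bounds, so |(7z + 12)/(z + 5) − (19/6)| < ϵ.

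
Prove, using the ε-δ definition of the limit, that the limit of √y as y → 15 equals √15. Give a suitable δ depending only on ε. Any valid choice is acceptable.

Let ε > 0. We want δ > 0 such that 0 < |y − 15| < δ implies |√y − √15| < ε.
Multiplying by the conjugate, |√y − √15| = |y − 15|/(√y + √15).
Restrict δ ≤ 15 so that |y − 15| < 15 forces y > 0, and then √y + √15 > √15.
Hence |√y − √15| < |y − 15|/√15, which is < ε once |y − 15| < √15·ε.
Take δ = min(15, √15·ε). If 0 < |y − 15| < δ then y > 0 and |√y − √15| < |y − 15|/√15 < ε.

δ = min(15, √15·ε)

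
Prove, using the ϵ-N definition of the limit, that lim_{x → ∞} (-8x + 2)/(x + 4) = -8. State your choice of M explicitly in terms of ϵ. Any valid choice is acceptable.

Fix ϵ > 0. We seek M > 0 such that x > M implies |(-8x + 2)/(x + 4) + 8| < ϵ.
(-8x + 2)/(x + 4) + 8 = ((-8x + 2) − (-8)(x + 4)) / ((x + 4)) = 34/((x + 4)).
For x > 0 we have x + 4 > x, so |(-8x + 2)/(x + 4) + 8| = 34/((x + 4)) < 34/(x) = 34/x.
Thus |(-8x + 2)/(x + 4) + 8| < ϵ whenever x > 34/ϵ.
Take M = 34/ϵ. If x > M then |(-8x + 2)/(x + 4) + 8| < 34/x < ϵ.

M = 34/ϵ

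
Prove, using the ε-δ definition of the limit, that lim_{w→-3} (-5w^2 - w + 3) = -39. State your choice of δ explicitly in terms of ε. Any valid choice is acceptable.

δ = min(2, ε/39)

Let ε > 0 be given. We want δ > 0 such that 0 < |w + 3| < δ implies |(-5w^2 - w + 3) + 39| < ε.
(-5w^2 - w + 3) + 39 = -5w^2 - w + 42 = (w + 3)(-5w + 14).
So |(-5w^2 - w + 3) + 39| = |w + 3|·|-5w + 14|.
Require δ ≤ 2. Then |w + 3| < 2 gives |w| < 5, and by the triangle inequality |-5w + 14| ≤ 5·5 + 14 = 39.
Hence |(-5w^2 - w + 3) + 39| ≤ 39|w + 3| < ε provided |w + 3| < ε/39.
Choosing δ = min(2, ε/39) ensures both conditions, hence |(-5w^2 - w + 3) + 39| < ε.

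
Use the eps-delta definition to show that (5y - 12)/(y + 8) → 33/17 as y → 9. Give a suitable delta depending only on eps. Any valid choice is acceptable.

Suppose eps > 0. We want delta > 0 with 0 < |y − 9| < delta ⇒ |(5y - 12)/(y + 8) − (33/17)| < eps.
Combining over a common denominator, (5y - 12)/(y + 8) − (33/17) = [(5y - 12)·17 − 33·(y + 8)] / [17·(y + 8)] = 52(y − 9) / (17(y + 8)).
So |(5y - 12)/(y + 8) − (33/17)| = 52|y − 9| / (17·|y + 8|).
Restrict delta ≤ 17/2. Then |y − 9| < 17/2 gives |y + 8| = |(y − 9) + 17| ≥ 17 − 17/2 = 17/2.
Hence |(5y - 12)/(y + 8) − (33/17)| < 52|y − 9|/(17·(17/2)) = (104/289)|y − 9|, which is < eps once |y − 9| < (289/104)eps.
Take delta = min(17/2, (289/104)eps). Then 0 < |y − 9| < delta forces both bounds, so |(5y - 12)/(y + 8) − (33/17)| < eps.

delta = min(17/2, (289/104)eps)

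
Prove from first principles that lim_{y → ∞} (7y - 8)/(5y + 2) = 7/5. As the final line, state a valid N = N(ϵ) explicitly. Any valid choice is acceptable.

N = (54/25)/ϵ

Suppose ϵ > 0. We seek N > 0 such that y > N implies |(7y - 8)/(5y + 2) − (7/5)| < ϵ.
(7y - 8)/(5y + 2) − (7/5) = (5(7y - 8) − 7(5y + 2)) / (5(5y + 2)) = -54/(5(5y + 2)).
For y > 0 we have 5y + 2 > 5y, so |(7y - 8)/(5y + 2) − (7/5)| = 54/(5(5y + 2)) < 54/(5·5y) = (54/25)/y.
Thus |(7y - 8)/(5y + 2) − (7/5)| < ϵ whenever y > (54/25)/ϵ.
Take N = (54/25)/ϵ. If y > N then |(7y - 8)/(5y + 2) − (7/5)| < (54/25)/y < ϵ.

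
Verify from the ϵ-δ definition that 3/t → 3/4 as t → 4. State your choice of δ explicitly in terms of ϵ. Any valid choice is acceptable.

δ = min(2, (8/3)ϵ)

Let ϵ > 0. We seek δ > 0 such that 0 < |t − 4| < δ implies |3/t − (3/4)| < ϵ.
|3/t − (3/4)| = 3·|4 − t|/(4·|t|) = 3|t − 4|/(4|t|).
Restrict δ ≤ 2. Then |t − 4| < 2 gives |t| > 2, so 4|t| > 8.
Then |3/t − (3/4)| < 3|t − 4|/8, which is < ϵ when |t − 4| < (8/3)ϵ.
Take δ = min(2, (8/3)ϵ). Then 0 < |t − 4| < δ gives both |t − 4| < 2 and |t − 4| < (8/3)ϵ, so |3/t − (3/4)| < ϵ.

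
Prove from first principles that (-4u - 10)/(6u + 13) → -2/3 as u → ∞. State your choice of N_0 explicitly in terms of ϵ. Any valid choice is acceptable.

N_0 = (2/9)/ϵ

Let ϵ > 0 be given. We seek N_0 > 0 such that u > N_0 implies |(-4u - 10)/(6u + 13) + 2/3| < ϵ.
(-4u - 10)/(6u + 13) + 2/3 = (6(-4u - 10) − (-4)(6u + 13)) / (6(6u + 13)) = -8/(6(6u + 13)).
For u > 0 we have 6u + 13 > 6u, so |(-4u - 10)/(6u + 13) + 2/3| = 8/(6(6u + 13)) < 8/(6·6u) = (2/9)/u.
Thus |(-4u - 10)/(6u + 13) + 2/3| < ϵ whenever u > (2/9)/ϵ.
Take N_0 = (2/9)/ϵ. If u > N_0 then |(-4u - 10)/(6u + 13) + 2/3| < (2/9)/u < ϵ.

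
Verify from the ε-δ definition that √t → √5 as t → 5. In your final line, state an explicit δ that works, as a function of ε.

δ = min(5, √5·ε)

Let ε > 0. We want δ > 0 such that 0 < |t − 5| < δ implies |√t − √5| < ε.
Rationalise: √t − √5 = (t − 5)/(√t + √5), so |√t − √5| = |t − 5|/(√t + √5).
Restrict δ ≤ 5 so that |t − 5| < 5 forces t > 0, and then √t + √5 > √5.
Hence |√t − √5| < |t − 5|/√5, which is < ε once |t − 5| < √5·ε.
Take δ = min(5, √5·ε). If 0 < |t − 5| < δ then t > 0 and |√t − √5| < |t − 5|/√5 < ε.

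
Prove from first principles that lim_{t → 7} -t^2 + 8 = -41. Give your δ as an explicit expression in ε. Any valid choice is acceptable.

δ = min(2, ε/16)

Suppose ε > 0. We want δ > 0 such that 0 < |t − 7| < δ implies |(-t^2 + 8) + 41| < ε.
(-t^2 + 8) + 41 = -t^2 + 49 = (t − 7)(-t - 7).
So |(-t^2 + 8) + 41| = |t − 7|·|-t - 7|.
Require δ ≤ 2. Then |t − 7| < 2 gives |t| < 9, and by the triangle inequality |-t - 7| ≤ 9 + 7 = 16.
Hence |(-t^2 + 8) + 41| ≤ 16|t − 7| < ε provided |t − 7| < ε/16.
Take δ = min(2, ε/16). Then 0 < |t − 7| < δ gives both |t − 7| < 2 and |t − 7| < ε/16, so |(-t^2 + 8) + 41| < ε.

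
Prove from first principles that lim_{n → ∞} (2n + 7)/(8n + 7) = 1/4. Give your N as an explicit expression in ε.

Let ε > 0 be given. For n ≥ 1, |(2n + 7)/(8n + 7) − (1/4)| = |42|/(8(8n + 7)) = 42/(8(8n + 7)).
Since 8n + 7 ≥ 8n for n ≥ 1, this is ≤ 42/(8·8n) = (21/32)/n.
So |(2n + 7)/(8n + 7) − (1/4)| < ε whenever n > (21/32)/ε.
Take N = (21/32)/ε. If n > N then |(2n + 7)/(8n + 7) − (1/4)| ≤ (21/32)/n < ε.

N = (21/32)/ε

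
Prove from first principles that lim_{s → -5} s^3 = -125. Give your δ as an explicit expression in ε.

Fix ε > 0. We seek δ > 0 with 0 < |s + 5| < δ ⇒ |s^3 + 125| < ε.
Factor: s^3 + 125 = (s + 5)(s^2 - 5s + 25), so |s^3 + 125| = |s + 5|·|s^2 - 5s + 25|.
Impose δ ≤ 1 so that |s| < 6; then |s^2 - 5s + 25| ≤ 91.
Hence |s^3 + 125| ≤ 91|s + 5|, which is < ε once |s + 5| < ε/91.
Take δ = min(1, ε/91). If 0 < |s + 5| < δ then both bounds hold and |s^3 + 125| ≤ 91|s + 5| < 91·(ε/91) = ε.

δ = min(1, ε/91)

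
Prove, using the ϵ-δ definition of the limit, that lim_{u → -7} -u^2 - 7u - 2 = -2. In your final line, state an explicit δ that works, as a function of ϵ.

Fix ϵ > 0. We want δ > 0 such that 0 < |u + 7| < δ implies |(-u^2 - 7u - 2) + 2| < ϵ.
(-u^2 - 7u - 2) + 2 = -u^2 - 7u = (u + 7)(-u).
So |(-u^2 - 7u - 2) + 2| = |u + 7|·|-u|.
Assume first that |u + 7| < 2, so |u| < 9. Then |-u| ≤ 9 = 9.
Hence |(-u^2 - 7u - 2) + 2| ≤ 9|u + 7| < ϵ provided |u + 7| < ϵ/9.
Choosing δ = min(2, ϵ/9) ensures both conditions, hence |(-u^2 - 7u - 2) + 2| < ϵ.

δ = min(2, ϵ/9)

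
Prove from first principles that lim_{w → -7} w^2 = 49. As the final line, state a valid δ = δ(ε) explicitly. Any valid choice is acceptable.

δ = min(1, ε/15)

Suppose ε > 0. We seek δ > 0 with 0 < |w + 7| < δ ⇒ |w^2 − 49| < ε.
Factor: w^2 − 49 = (w + 7)(w - 7), so |w^2 − 49| = |w + 7|·|w - 7|.
Impose δ ≤ 1 so that |w| < 8; then |w - 7| ≤ 15.
Hence |w^2 − 49| ≤ 15|w + 7|, which is < ε once |w + 7| < ε/15.
Take δ = min(1, ε/15). If 0 < |w + 7| < δ then both bounds hold and |w^2 − 49| ≤ 15|w + 7| < 15·(ε/15) = ε.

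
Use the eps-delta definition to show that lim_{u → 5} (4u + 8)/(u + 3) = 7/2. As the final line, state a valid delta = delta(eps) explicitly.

delta = min(4, 8eps)

Let eps > 0 be given. We want delta > 0 with 0 < |u − 5| < delta ⇒ |(4u + 8)/(u + 3) − (7/2)| < eps.
Combining over a common denominator, (4u + 8)/(u + 3) − (7/2) = [(4u + 8)·8 − 28·(u + 3)] / [8·(u + 3)] = 4(u − 5) / (8(u + 3)).
So |(4u + 8)/(u + 3) − (7/2)| = 4|u − 5| / (8·|u + 3|).
Restrict delta ≤ 4. Then |u − 5| < 4 gives |u + 3| = |(u − 5) + 8| ≥ 8 − 4 = 4.
Hence |(4u + 8)/(u + 3) − (7/2)| < 4|u − 5|/(8·4) = (1/8)|u − 5|, which is < eps once |u − 5| < 8eps.
Take delta = min(4, 8eps). Then 0 < |u − 5| < delta forces both bounds, so |(4u + 8)/(u + 3) − (7/2)| < eps.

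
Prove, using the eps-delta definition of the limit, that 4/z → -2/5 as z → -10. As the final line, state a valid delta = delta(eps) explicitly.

Fix eps > 0. We seek delta > 0 such that 0 < |z + 10| < delta implies |4/z + 2/5| < eps.
|4/z + 2/5| = 4·|-10 − z|/(10·|z|) = 4|z + 10|/(10|z|).
Restrict delta ≤ 5. Then |z + 10| < 5 gives |z| > 5, so 10|z| > 50.
Then |4/z + 2/5| < 4|z + 10|/50, which is < eps when |z + 10| < (25/2)eps.
Take delta = min(5, (25/2)eps). Then 0 < |z + 10| < delta gives both |z + 10| < 5 and |z + 10| < (25/2)eps, so |4/z + 2/5| < eps.

delta = min(5, (25/2)eps)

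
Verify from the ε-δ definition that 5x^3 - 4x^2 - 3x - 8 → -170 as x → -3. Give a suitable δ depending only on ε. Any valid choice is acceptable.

δ = min(1, ε/210)

Fix ε > 0. We want δ > 0 such that 0 < |x + 3| < δ implies |(5x^3 - 4x^2 - 3x - 8) + 170| < ε.
(5x^3 - 4x^2 - 3x - 8) + 170 = 5x^3 - 4x^2 - 3x + 162 = (x + 3)(5x^2 - 19x + 54).
So |(5x^3 - 4x^2 - 3x - 8) + 170| = |x + 3|·|5x^2 - 19x + 54|.
Require δ ≤ 1. Then |x + 3| < 1 gives |x| < 4, and by the triangle inequality |5x^2 - 19x + 54| ≤ 5·4^2 + 19·4 + 54 = 210.
Hence |(5x^3 - 4x^2 - 3x - 8) + 170| ≤ 210|x + 3| < ε provided |x + 3| < ε/210.
Take δ = min(1, ε/210). Then 0 < |x + 3| < δ gives both |x + 3| < 1 and |x + 3| < ε/210, so |(5x^3 - 4x^2 - 3x - 8) + 170| < ε.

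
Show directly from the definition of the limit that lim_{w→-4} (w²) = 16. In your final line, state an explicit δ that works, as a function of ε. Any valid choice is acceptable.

Let ε > 0. We seek δ > 0 with 0 < |w + 4| < δ ⇒ |w² − 16| < ε.
Factor: w² − 16 = (w + 4)(w - 4), so |w² − 16| = |w + 4|·|w - 4|.
Impose δ ≤ 1 so that |w| < 5; then |w - 4| ≤ 9.
Hence |w² − 16| ≤ 9|w + 4|, which is < ε once |w + 4| < ε/9.
Take δ = min(1, ε/9). If 0 < |w + 4| < δ then both bounds hold and |w² − 16| ≤ 9|w + 4| < 9·(ε/9) = ε.

δ = min(1, ε/9)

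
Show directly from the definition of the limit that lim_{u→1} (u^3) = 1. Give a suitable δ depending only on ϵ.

Suppose ϵ > 0. We seek δ > 0 with 0 < |u − 1| < δ ⇒ |u^3 − 1| < ϵ.
Factor: u^3 − 1 = (u − 1)(u^2 + u + 1), so |u^3 − 1| = |u − 1|·|u^2 + u + 1|.
Restrict δ ≤ 1. Then |u − 1| < 1 gives |u| < 2, so by the triangle inequality |u^2 + u + 1| ≤ 2^2 + 2 + 1 = 7.
Hence |u^3 − 1| ≤ 7|u − 1|, which is < ϵ once |u − 1| < ϵ/7.
Take δ = min(1, ϵ/7). If 0 < |u − 1| < δ then both bounds hold and |u^3 − 1| ≤ 7|u − 1| < 7·(ϵ/7) = ϵ.

δ = min(1, ϵ/7)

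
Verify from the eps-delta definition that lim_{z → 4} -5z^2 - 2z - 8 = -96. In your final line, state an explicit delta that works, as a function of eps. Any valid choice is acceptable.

Suppose eps > 0. We want delta > 0 such that 0 < |z − 4| < delta implies |(-5z^2 - 2z - 8) + 96| < eps.
(-5z^2 - 2z - 8) + 96 = -5z^2 - 2z + 88 = (z − 4)(-5z - 22).
So |(-5z^2 - 2z - 8) + 96| = |z − 4|·|-5z - 22|.
Assume first that |z − 4| < 1, so |z| < 5. Then |-5z - 22| ≤ 5·5 + 22 = 47.
Hence |(-5z^2 - 2z - 8) + 96| ≤ 47|z − 4| < eps provided |z − 4| < eps/47.
Take delta = min(1, eps/47). Then 0 < |z − 4| < delta gives both |z − 4| < 1 and |z − 4| < eps/47, so |(-5z^2 - 2z - 8) + 96| < eps.

delta = min(1, eps/47)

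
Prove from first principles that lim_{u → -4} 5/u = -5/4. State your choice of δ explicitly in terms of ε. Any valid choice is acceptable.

δ = min(2, (8/5)ε)

Let ε > 0 be given. We seek δ > 0 such that 0 < |u + 4| < δ implies |5/u + 5/4| < ε.
|5/u + 5/4| = 5·|-4 − u|/(4·|u|) = 5|u + 4|/(4|u|).
Restrict δ ≤ 2. Then |u + 4| < 2 gives |u| > 2, so 4|u| > 8.
Then |5/u + 5/4| < 5|u + 4|/8, which is < ε when |u + 4| < (8/5)ε.
Take δ = min(2, (8/5)ε). Then 0 < |u + 4| < δ gives both |u + 4| < 2 and |u + 4| < (8/5)ε, so |5/u + 5/4| < ε.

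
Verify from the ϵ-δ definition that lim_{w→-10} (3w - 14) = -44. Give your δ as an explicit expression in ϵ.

δ = ϵ/3

Let ϵ > 0. We need δ > 0 so that 0 < |w + 10| < δ implies |(3w - 14) + 44| < ϵ.
|(3w - 14) + 44| = |3w + 30| = 3|w + 10|.
So 3|w + 10| < ϵ exactly when |w + 10| < ϵ/3.
Choosing δ = ϵ/3 gives |(3w - 14) + 44| = 3|w + 10| < ϵ whenever |w + 10| < δ.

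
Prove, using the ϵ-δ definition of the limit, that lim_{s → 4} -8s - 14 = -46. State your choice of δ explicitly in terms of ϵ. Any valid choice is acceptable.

Fix ϵ > 0. We need δ > 0 so that 0 < |s − 4| < δ implies |(-8s - 14) + 46| < ϵ.
|(-8s - 14) + 46| = |-8s + 32| = 8|s − 4|.
So 8|s − 4| < ϵ exactly when |s − 4| < ϵ/8.
Take δ = ϵ/8. If 0 < |s − 4| < δ then |(-8s - 14) + 46| = 8|s − 4| < 8·(ϵ/8) = ϵ.

δ = ϵ/8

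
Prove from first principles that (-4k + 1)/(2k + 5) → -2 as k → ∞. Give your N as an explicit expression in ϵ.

N = (11/2)/ϵ

Let ϵ > 0 be given. For k ≥ 1, |(-4k + 1)/(2k + 5) + 2| = |22|/(2(2k + 5)) = 22/(2(2k + 5)).
Since 2k + 5 ≥ 2k for k ≥ 1, this is ≤ 22/(2·2k) = (11/2)/k.
So |(-4k + 1)/(2k + 5) + 2| < ϵ whenever k > (11/2)/ϵ.
Take N = (11/2)/ϵ. If k > N then |(-4k + 1)/(2k + 5) + 2| ≤ (11/2)/k < ϵ.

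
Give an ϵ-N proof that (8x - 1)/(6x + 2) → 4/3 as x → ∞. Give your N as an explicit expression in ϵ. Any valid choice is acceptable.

Let ϵ > 0 be given. We seek N > 0 such that x > N implies |(8x - 1)/(6x + 2) − (4/3)| < ϵ.
(8x - 1)/(6x + 2) − (4/3) = (6(8x - 1) − 8(6x + 2)) / (6(6x + 2)) = -22/(6(6x + 2)).
For x > 0 we have 6x + 2 > 6x, so |(8x - 1)/(6x + 2) − (4/3)| = 22/(6(6x + 2)) < 22/(6·6x) = (11/18)/x.
Thus |(8x - 1)/(6x + 2) − (4/3)| < ϵ whenever x > (11/18)/ϵ.
Take N = (11/18)/ϵ. If x > N then |(8x - 1)/(6x + 2) − (4/3)| < (11/18)/x < ϵ.

N = (11/18)/ϵ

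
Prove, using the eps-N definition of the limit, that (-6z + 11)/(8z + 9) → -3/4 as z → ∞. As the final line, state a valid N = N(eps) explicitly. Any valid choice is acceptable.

N = (71/32)/eps

Suppose eps > 0. We seek N > 0 such that z > N implies |(-6z + 11)/(8z + 9) + 3/4| < eps.
(-6z + 11)/(8z + 9) + 3/4 = (8(-6z + 11) − (-6)(8z + 9)) / (8(8z + 9)) = 142/(8(8z + 9)).
For z > 0 we have 8z + 9 > 8z, so |(-6z + 11)/(8z + 9) + 3/4| = 142/(8(8z + 9)) < 142/(8·8z) = (71/32)/z.
Thus |(-6z + 11)/(8z + 9) + 3/4| < eps whenever z > (71/32)/eps.
Take N = (71/32)/eps. If z > N then |(-6z + 11)/(8z + 9) + 3/4| < (71/32)/z < eps.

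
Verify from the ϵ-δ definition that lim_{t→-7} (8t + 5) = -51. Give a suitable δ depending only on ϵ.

δ = ϵ/8

Suppose ϵ > 0. We need δ > 0 so that 0 < |t + 7| < δ implies |(8t + 5) + 51| < ϵ.
|(8t + 5) + 51| = |8t + 56| = 8|t + 7|.
So 8|t + 7| < ϵ exactly when |t + 7| < ϵ/8.
Choosing δ = ϵ/8 gives |(8t + 5) + 51| = 8|t + 7| < ϵ whenever |t + 7| < δ.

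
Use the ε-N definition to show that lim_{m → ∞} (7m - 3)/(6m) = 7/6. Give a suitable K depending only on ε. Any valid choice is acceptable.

Suppose ε > 0. For m ≥ 1, |(7m - 3)/(6m) − (7/6)| = |-18|/(6(6m)) = 18/(6(6m)).
Since 6m ≥ 6m for m ≥ 1, this is ≤ 18/(6·6m) = (1/2)/m.
So |(7m - 3)/(6m) − (7/6)| < ε whenever m > (1/2)/ε.
Take K = (1/2)/ε. If m > K then |(7m - 3)/(6m) − (7/6)| ≤ (1/2)/m < ε.

K = (1/2)/ε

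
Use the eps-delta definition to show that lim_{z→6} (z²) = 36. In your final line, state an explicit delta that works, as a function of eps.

delta = min(1, eps/13)

Let eps > 0 be given. We seek delta > 0 with 0 < |z − 6| < delta ⇒ |z² − 36| < eps.
Factor: z² − 36 = (z − 6)(z + 6), so |z² − 36| = |z − 6|·|z + 6|.
Restrict delta ≤ 1. Then |z − 6| < 1 gives |z| < 7, so by the triangle inequality |z + 6| ≤ 7 + 6 = 13.
Hence |z² − 36| ≤ 13|z − 6|, which is < eps once |z − 6| < eps/13.
Take delta = min(1, eps/13). If 0 < |z − 6| < delta then both bounds hold and |z² − 36| ≤ 13|z − 6| < 13·(eps/13) = eps.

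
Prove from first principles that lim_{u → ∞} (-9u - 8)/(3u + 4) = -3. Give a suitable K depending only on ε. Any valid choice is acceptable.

K = (4/3)/ε

Let ε > 0 be given. We seek K > 0 such that u > K implies |(-9u - 8)/(3u + 4) + 3| < ε.
(-9u - 8)/(3u + 4) + 3 = (3(-9u - 8) − (-9)(3u + 4)) / (3(3u + 4)) = 12/(3(3u + 4)).
For u > 0 we have 3u + 4 > 3u, so |(-9u - 8)/(3u + 4) + 3| = 12/(3(3u + 4)) < 12/(3·3u) = (4/3)/u.
Thus |(-9u - 8)/(3u + 4) + 3| < ε whenever u > (4/3)/ε.
Take K = (4/3)/ε. If u > K then |(-9u - 8)/(3u + 4) + 3| < (4/3)/u < ε.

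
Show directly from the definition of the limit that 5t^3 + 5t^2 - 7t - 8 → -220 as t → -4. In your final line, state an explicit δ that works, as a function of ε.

δ = min(2, ε/323)

Fix ε > 0. We want δ > 0 such that 0 < |t + 4| < δ implies |(5t^3 + 5t^2 - 7t - 8) + 220| < ε.
(5t^3 + 5t^2 - 7t - 8) + 220 = 5t^3 + 5t^2 - 7t + 212 = (t + 4)(5t^2 - 15t + 53).
So |(5t^3 + 5t^2 - 7t - 8) + 220| = |t + 4|·|5t^2 - 15t + 53|.
Require δ ≤ 2. Then |t + 4| < 2 gives |t| < 6, and by the triangle inequality |5t^2 - 15t + 53| ≤ 5·6^2 + 15·6 + 53 = 323.
Hence |(5t^3 + 5t^2 - 7t - 8) + 220| ≤ 323|t + 4| < ε provided |t + 4| < ε/323.
Choosing δ = min(2, ε/323) ensures both conditions, hence |(5t^3 + 5t^2 - 7t - 8) + 220| < ε.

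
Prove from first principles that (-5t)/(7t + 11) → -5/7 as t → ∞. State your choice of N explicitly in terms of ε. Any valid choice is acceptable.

Let ε > 0 be given. We seek N > 0 such that t > N implies |(-5t)/(7t + 11) + 5/7| < ε.
(-5t)/(7t + 11) + 5/7 = (7(-5t) − (-5)(7t + 11)) / (7(7t + 11)) = 55/(7(7t + 11)).
For t > 0 we have 7t + 11 > 7t, so |(-5t)/(7t + 11) + 5/7| = 55/(7(7t + 11)) < 55/(7·7t) = (55/49)/t.
Thus |(-5t)/(7t + 11) + 5/7| < ε whenever t > (55/49)/ε.
Take N = (55/49)/ε. If t > N then |(-5t)/(7t + 11) + 5/7| < (55/49)/t < ε.

N = (55/49)/ε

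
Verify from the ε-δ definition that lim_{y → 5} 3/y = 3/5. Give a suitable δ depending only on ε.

Let ε > 0 be given. We seek δ > 0 such that 0 < |y − 5| < δ implies |3/y − (3/5)| < ε.
|3/y − (3/5)| = 3·|5 − y|/(5·|y|) = 3|y − 5|/(5|y|).
Restrict δ ≤ 5/2. Then |y − 5| < 5/2 gives |y| > 5/2, so 5|y| > 25/2.
Then |3/y − (3/5)| < 3|y − 5|/(25/2), which is < ε when |y − 5| < (25/6)ε.
Take δ = min(5/2, (25/6)ε). Then 0 < |y − 5| < δ gives both |y − 5| < 5/2 and |y − 5| < (25/6)ε, so |3/y − (3/5)| < ε.

δ = min(5/2, (25/6)ε)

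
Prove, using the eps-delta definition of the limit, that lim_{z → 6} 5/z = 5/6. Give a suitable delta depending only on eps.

delta = min(3, (18/5)eps)

Let eps > 0. We seek delta > 0 such that 0 < |z − 6| < delta implies |5/z − (5/6)| < eps.
|5/z − (5/6)| = 5·|6 − z|/(6·|z|) = 5|z − 6|/(6|z|).
Require delta ≤ 3 so that |z| > 6 − 3 = 3, hence 6|z| > 18.
Then |5/z − (5/6)| < 5|z − 6|/18, which is < eps when |z − 6| < (18/5)eps.
Take delta = min(3, (18/5)eps). Then 0 < |z − 6| < delta gives both |z − 6| < 3 and |z − 6| < (18/5)eps, so |5/z − (5/6)| < eps.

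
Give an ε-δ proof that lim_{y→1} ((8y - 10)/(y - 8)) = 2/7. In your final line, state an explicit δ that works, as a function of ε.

δ = min(7/2, (49/108)ε)

Let ε > 0. We want δ > 0 with 0 < |y − 1| < δ ⇒ |(8y - 10)/(y - 8) − (2/7)| < ε.
Combining over a common denominator, (8y - 10)/(y - 8) − (2/7) = [(8y - 10)·(-7) − (-2)·(y - 8)] / [(-7)·(y - 8)] = -54(y − 1) / ((-7)(y - 8)).
So |(8y - 10)/(y - 8) − (2/7)| = 54|y − 1| / (7·|y − 8|).
Require δ ≤ 7/2, so |y − 8| ≥ |-7| − |y − 1| > 7 − 7/2 = 7/2.
Hence |(8y - 10)/(y - 8) − (2/7)| < 54|y − 1|/(7·(7/2)) = (108/49)|y − 1|, which is < ε once |y − 1| < (49/108)ε.
Take δ = min(7/2, (49/108)ε). Then 0 < |y − 1| < δ forces both bounds, so |(8y - 10)/(y - 8) − (2/7)| < ε.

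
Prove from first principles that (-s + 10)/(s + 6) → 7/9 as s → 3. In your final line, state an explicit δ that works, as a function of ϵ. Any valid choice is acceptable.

δ = min(9/2, (81/32)ϵ)

Suppose ϵ > 0. We want δ > 0 with 0 < |s − 3| < δ ⇒ |(-s + 10)/(s + 6) − (7/9)| < ϵ.
Combining over a common denominator, (-s + 10)/(s + 6) − (7/9) = [(-s + 10)·9 − 7·(s + 6)] / [9·(s + 6)] = -16(s − 3) / (9(s + 6)).
So |(-s + 10)/(s + 6) − (7/9)| = 16|s − 3| / (9·|s + 6|).
Require δ ≤ 9/2, so |s + 6| ≥ |9| − |s − 3| > 9 − 9/2 = 9/2.
Hence |(-s + 10)/(s + 6) − (7/9)| < 16|s − 3|/(9·(9/2)) = (32/81)|s − 3|, which is < ϵ once |s − 3| < (81/32)ϵ.
Take δ = min(9/2, (81/32)ϵ). Then 0 < |s − 3| < δ forces both bounds, so |(-s + 10)/(s + 6) − (7/9)| < ϵ.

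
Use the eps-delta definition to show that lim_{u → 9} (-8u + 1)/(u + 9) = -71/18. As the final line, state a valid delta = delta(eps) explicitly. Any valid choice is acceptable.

Suppose eps > 0. We want delta > 0 with 0 < |u − 9| < delta ⇒ |(-8u + 1)/(u + 9) + 71/18| < eps.
Combining over a common denominator, (-8u + 1)/(u + 9) + 71/18 = [(-8u + 1)·18 − (-71)·(u + 9)] / [18·(u + 9)] = -73(u − 9) / (18(u + 9)).
So |(-8u + 1)/(u + 9) + 71/18| = 73|u − 9| / (18·|u + 9|).
Restrict delta ≤ 9. Then |u − 9| < 9 gives |u + 9| = |(u − 9) + 18| ≥ 18 − 9 = 9.
Hence |(-8u + 1)/(u + 9) + 71/18| < 73|u − 9|/(18·9) = (73/162)|u − 9|, which is < eps once |u − 9| < (162/73)eps.
Take delta = min(9, (162/73)eps). Then 0 < |u − 9| < delta forces both bounds, so |(-8u + 1)/(u + 9) + 71/18| < eps.

delta = min(9, (162/73)eps)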